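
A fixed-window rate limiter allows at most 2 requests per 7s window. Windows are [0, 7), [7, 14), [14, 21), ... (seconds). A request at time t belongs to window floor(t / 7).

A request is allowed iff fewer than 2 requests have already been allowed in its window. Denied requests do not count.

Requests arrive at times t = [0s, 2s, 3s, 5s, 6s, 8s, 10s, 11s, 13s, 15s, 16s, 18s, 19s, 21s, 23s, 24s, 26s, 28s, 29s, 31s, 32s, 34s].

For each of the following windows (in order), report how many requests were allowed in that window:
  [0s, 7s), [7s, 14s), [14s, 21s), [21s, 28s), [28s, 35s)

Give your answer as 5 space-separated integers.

Answer: 2 2 2 2 2

Derivation:
Processing requests:
  req#1 t=0s (window 0): ALLOW
  req#2 t=2s (window 0): ALLOW
  req#3 t=3s (window 0): DENY
  req#4 t=5s (window 0): DENY
  req#5 t=6s (window 0): DENY
  req#6 t=8s (window 1): ALLOW
  req#7 t=10s (window 1): ALLOW
  req#8 t=11s (window 1): DENY
  req#9 t=13s (window 1): DENY
  req#10 t=15s (window 2): ALLOW
  req#11 t=16s (window 2): ALLOW
  req#12 t=18s (window 2): DENY
  req#13 t=19s (window 2): DENY
  req#14 t=21s (window 3): ALLOW
  req#15 t=23s (window 3): ALLOW
  req#16 t=24s (window 3): DENY
  req#17 t=26s (window 3): DENY
  req#18 t=28s (window 4): ALLOW
  req#19 t=29s (window 4): ALLOW
  req#20 t=31s (window 4): DENY
  req#21 t=32s (window 4): DENY
  req#22 t=34s (window 4): DENY

Allowed counts by window: 2 2 2 2 2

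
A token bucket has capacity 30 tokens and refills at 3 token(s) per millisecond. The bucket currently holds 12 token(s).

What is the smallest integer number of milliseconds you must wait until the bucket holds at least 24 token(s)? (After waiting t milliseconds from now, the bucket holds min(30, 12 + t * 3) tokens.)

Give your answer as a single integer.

Need 12 + t * 3 >= 24, so t >= 12/3.
Smallest integer t = ceil(12/3) = 4.

Answer: 4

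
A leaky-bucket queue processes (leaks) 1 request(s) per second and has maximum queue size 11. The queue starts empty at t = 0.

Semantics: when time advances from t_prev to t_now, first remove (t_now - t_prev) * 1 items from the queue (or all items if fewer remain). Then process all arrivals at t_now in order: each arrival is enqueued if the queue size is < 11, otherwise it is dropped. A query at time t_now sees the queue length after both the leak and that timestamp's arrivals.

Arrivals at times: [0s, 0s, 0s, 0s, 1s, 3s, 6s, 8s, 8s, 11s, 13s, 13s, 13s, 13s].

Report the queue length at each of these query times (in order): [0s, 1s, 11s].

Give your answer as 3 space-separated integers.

Queue lengths at query times:
  query t=0s: backlog = 4
  query t=1s: backlog = 4
  query t=11s: backlog = 1

Answer: 4 4 1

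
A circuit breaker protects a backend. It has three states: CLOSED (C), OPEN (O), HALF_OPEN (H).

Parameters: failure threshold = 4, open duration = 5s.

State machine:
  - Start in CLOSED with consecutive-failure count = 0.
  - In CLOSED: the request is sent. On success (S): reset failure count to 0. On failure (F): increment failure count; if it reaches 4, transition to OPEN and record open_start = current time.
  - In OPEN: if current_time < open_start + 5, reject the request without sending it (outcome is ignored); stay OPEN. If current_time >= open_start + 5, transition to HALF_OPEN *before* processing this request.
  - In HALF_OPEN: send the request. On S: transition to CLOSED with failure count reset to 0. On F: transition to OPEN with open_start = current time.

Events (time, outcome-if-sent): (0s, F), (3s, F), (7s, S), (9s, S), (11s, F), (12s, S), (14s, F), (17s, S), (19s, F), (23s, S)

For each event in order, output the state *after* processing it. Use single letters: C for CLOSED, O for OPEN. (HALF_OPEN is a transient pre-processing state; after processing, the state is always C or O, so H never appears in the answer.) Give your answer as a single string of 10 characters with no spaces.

State after each event:
  event#1 t=0s outcome=F: state=CLOSED
  event#2 t=3s outcome=F: state=CLOSED
  event#3 t=7s outcome=S: state=CLOSED
  event#4 t=9s outcome=S: state=CLOSED
  event#5 t=11s outcome=F: state=CLOSED
  event#6 t=12s outcome=S: state=CLOSED
  event#7 t=14s outcome=F: state=CLOSED
  event#8 t=17s outcome=S: state=CLOSED
  event#9 t=19s outcome=F: state=CLOSED
  event#10 t=23s outcome=S: state=CLOSED

Answer: CCCCCCCCCC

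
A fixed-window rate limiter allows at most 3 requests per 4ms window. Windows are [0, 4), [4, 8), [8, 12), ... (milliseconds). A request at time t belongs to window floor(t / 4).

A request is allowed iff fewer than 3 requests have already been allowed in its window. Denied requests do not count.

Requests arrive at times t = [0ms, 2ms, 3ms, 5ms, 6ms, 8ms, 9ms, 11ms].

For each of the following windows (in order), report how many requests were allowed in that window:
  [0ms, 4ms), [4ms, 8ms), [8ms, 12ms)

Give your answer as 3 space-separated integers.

Processing requests:
  req#1 t=0ms (window 0): ALLOW
  req#2 t=2ms (window 0): ALLOW
  req#3 t=3ms (window 0): ALLOW
  req#4 t=5ms (window 1): ALLOW
  req#5 t=6ms (window 1): ALLOW
  req#6 t=8ms (window 2): ALLOW
  req#7 t=9ms (window 2): ALLOW
  req#8 t=11ms (window 2): ALLOW

Allowed counts by window: 3 2 3

Answer: 3 2 3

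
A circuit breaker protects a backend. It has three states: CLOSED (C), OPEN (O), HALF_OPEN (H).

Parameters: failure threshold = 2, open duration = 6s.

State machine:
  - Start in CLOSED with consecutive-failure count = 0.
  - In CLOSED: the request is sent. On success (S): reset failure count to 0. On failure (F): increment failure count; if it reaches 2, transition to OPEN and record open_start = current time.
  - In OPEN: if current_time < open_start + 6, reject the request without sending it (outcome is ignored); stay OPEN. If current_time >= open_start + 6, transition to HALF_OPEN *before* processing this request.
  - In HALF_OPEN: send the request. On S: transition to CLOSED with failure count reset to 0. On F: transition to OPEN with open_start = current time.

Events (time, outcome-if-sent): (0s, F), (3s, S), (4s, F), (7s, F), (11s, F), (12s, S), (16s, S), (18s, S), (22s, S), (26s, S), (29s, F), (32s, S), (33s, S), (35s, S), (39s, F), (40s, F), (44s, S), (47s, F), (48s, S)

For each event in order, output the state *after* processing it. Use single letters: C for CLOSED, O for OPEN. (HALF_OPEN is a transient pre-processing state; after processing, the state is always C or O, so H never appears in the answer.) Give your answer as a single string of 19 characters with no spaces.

State after each event:
  event#1 t=0s outcome=F: state=CLOSED
  event#2 t=3s outcome=S: state=CLOSED
  event#3 t=4s outcome=F: state=CLOSED
  event#4 t=7s outcome=F: state=OPEN
  event#5 t=11s outcome=F: state=OPEN
  event#6 t=12s outcome=S: state=OPEN
  event#7 t=16s outcome=S: state=CLOSED
  event#8 t=18s outcome=S: state=CLOSED
  event#9 t=22s outcome=S: state=CLOSED
  event#10 t=26s outcome=S: state=CLOSED
  event#11 t=29s outcome=F: state=CLOSED
  event#12 t=32s outcome=S: state=CLOSED
  event#13 t=33s outcome=S: state=CLOSED
  event#14 t=35s outcome=S: state=CLOSED
  event#15 t=39s outcome=F: state=CLOSED
  event#16 t=40s outcome=F: state=OPEN
  event#17 t=44s outcome=S: state=OPEN
  event#18 t=47s outcome=F: state=OPEN
  event#19 t=48s outcome=S: state=OPEN

Answer: CCCOOOCCCCCCCCCOOOO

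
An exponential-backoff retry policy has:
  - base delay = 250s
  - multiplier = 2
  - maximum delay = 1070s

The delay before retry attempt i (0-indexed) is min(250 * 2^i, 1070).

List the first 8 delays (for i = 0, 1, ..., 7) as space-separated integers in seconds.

Computing each delay:
  i=0: min(250*2^0, 1070) = 250
  i=1: min(250*2^1, 1070) = 500
  i=2: min(250*2^2, 1070) = 1000
  i=3: min(250*2^3, 1070) = 1070
  i=4: min(250*2^4, 1070) = 1070
  i=5: min(250*2^5, 1070) = 1070
  i=6: min(250*2^6, 1070) = 1070
  i=7: min(250*2^7, 1070) = 1070

Answer: 250 500 1000 1070 1070 1070 1070 1070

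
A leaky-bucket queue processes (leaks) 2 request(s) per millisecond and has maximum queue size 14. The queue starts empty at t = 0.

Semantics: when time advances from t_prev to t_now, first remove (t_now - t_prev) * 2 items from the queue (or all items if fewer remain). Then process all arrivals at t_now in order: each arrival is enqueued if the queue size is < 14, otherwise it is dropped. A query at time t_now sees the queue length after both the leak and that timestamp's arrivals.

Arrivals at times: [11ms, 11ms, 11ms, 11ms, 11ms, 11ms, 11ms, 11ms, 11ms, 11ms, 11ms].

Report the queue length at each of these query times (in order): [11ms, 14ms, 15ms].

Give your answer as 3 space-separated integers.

Answer: 11 5 3

Derivation:
Queue lengths at query times:
  query t=11ms: backlog = 11
  query t=14ms: backlog = 5
  query t=15ms: backlog = 3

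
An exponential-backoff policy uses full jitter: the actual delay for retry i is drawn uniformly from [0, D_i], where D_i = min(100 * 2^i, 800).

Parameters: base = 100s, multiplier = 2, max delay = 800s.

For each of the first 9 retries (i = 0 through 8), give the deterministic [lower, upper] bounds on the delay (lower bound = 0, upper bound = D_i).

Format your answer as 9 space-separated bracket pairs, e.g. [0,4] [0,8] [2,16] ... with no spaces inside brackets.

Computing bounds per retry:
  i=0: D_i=min(100*2^0,800)=100, bounds=[0,100]
  i=1: D_i=min(100*2^1,800)=200, bounds=[0,200]
  i=2: D_i=min(100*2^2,800)=400, bounds=[0,400]
  i=3: D_i=min(100*2^3,800)=800, bounds=[0,800]
  i=4: D_i=min(100*2^4,800)=800, bounds=[0,800]
  i=5: D_i=min(100*2^5,800)=800, bounds=[0,800]
  i=6: D_i=min(100*2^6,800)=800, bounds=[0,800]
  i=7: D_i=min(100*2^7,800)=800, bounds=[0,800]
  i=8: D_i=min(100*2^8,800)=800, bounds=[0,800]

Answer: [0,100] [0,200] [0,400] [0,800] [0,800] [0,800] [0,800] [0,800] [0,800]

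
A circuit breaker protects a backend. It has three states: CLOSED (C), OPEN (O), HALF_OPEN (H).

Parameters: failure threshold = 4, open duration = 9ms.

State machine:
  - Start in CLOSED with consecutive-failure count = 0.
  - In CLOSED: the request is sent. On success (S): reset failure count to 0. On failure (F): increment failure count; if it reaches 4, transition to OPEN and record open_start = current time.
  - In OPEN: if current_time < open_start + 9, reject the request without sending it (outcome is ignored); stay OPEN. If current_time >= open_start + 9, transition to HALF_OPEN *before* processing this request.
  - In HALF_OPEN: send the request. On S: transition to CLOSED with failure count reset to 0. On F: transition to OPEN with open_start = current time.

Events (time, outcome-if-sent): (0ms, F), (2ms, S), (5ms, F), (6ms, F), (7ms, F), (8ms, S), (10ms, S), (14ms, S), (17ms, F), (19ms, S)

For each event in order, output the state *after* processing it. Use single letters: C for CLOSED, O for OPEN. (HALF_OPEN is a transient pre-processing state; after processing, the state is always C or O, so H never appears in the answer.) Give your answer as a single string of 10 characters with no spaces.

Answer: CCCCCCCCCC

Derivation:
State after each event:
  event#1 t=0ms outcome=F: state=CLOSED
  event#2 t=2ms outcome=S: state=CLOSED
  event#3 t=5ms outcome=F: state=CLOSED
  event#4 t=6ms outcome=F: state=CLOSED
  event#5 t=7ms outcome=F: state=CLOSED
  event#6 t=8ms outcome=S: state=CLOSED
  event#7 t=10ms outcome=S: state=CLOSED
  event#8 t=14ms outcome=S: state=CLOSED
  event#9 t=17ms outcome=F: state=CLOSED
  event#10 t=19ms outcome=S: state=CLOSED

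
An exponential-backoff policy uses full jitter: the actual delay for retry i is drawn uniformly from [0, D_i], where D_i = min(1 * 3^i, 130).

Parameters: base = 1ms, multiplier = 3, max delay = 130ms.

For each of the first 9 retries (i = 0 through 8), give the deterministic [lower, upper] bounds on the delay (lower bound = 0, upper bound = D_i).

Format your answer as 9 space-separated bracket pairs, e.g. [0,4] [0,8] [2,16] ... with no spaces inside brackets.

Computing bounds per retry:
  i=0: D_i=min(1*3^0,130)=1, bounds=[0,1]
  i=1: D_i=min(1*3^1,130)=3, bounds=[0,3]
  i=2: D_i=min(1*3^2,130)=9, bounds=[0,9]
  i=3: D_i=min(1*3^3,130)=27, bounds=[0,27]
  i=4: D_i=min(1*3^4,130)=81, bounds=[0,81]
  i=5: D_i=min(1*3^5,130)=130, bounds=[0,130]
  i=6: D_i=min(1*3^6,130)=130, bounds=[0,130]
  i=7: D_i=min(1*3^7,130)=130, bounds=[0,130]
  i=8: D_i=min(1*3^8,130)=130, bounds=[0,130]

Answer: [0,1] [0,3] [0,9] [0,27] [0,81] [0,130] [0,130] [0,130] [0,130]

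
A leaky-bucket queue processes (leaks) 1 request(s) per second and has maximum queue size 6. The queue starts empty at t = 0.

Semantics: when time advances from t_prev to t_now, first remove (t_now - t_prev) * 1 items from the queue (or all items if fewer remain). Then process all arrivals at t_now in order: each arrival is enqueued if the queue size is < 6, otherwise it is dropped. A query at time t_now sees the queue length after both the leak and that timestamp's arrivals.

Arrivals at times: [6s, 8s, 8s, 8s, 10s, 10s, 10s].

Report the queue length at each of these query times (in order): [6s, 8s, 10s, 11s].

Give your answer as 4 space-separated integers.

Queue lengths at query times:
  query t=6s: backlog = 1
  query t=8s: backlog = 3
  query t=10s: backlog = 4
  query t=11s: backlog = 3

Answer: 1 3 4 3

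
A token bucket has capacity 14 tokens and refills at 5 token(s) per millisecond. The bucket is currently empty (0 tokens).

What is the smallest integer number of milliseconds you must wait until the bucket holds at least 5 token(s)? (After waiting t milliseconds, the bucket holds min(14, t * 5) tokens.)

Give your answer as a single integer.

Need t * 5 >= 5, so t >= 5/5.
Smallest integer t = ceil(5/5) = 1.

Answer: 1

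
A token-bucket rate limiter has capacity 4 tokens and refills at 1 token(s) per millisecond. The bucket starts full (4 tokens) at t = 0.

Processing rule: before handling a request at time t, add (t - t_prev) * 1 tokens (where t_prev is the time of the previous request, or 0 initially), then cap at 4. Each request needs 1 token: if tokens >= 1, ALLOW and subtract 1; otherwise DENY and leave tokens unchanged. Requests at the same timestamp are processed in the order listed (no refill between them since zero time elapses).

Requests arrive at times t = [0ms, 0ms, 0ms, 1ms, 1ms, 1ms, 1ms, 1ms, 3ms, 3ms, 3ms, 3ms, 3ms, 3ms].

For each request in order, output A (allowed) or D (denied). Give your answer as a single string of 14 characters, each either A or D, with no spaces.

Simulating step by step:
  req#1 t=0ms: ALLOW
  req#2 t=0ms: ALLOW
  req#3 t=0ms: ALLOW
  req#4 t=1ms: ALLOW
  req#5 t=1ms: ALLOW
  req#6 t=1ms: DENY
  req#7 t=1ms: DENY
  req#8 t=1ms: DENY
  req#9 t=3ms: ALLOW
  req#10 t=3ms: ALLOW
  req#11 t=3ms: DENY
  req#12 t=3ms: DENY
  req#13 t=3ms: DENY
  req#14 t=3ms: DENY

Answer: AAAAADDDAADDDD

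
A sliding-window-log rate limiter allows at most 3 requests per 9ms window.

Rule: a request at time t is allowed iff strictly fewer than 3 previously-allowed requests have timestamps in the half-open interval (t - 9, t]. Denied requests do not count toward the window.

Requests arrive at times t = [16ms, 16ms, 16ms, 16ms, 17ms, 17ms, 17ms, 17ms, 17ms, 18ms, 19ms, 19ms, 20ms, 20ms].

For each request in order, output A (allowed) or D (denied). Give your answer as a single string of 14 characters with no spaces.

Tracking allowed requests in the window:
  req#1 t=16ms: ALLOW
  req#2 t=16ms: ALLOW
  req#3 t=16ms: ALLOW
  req#4 t=16ms: DENY
  req#5 t=17ms: DENY
  req#6 t=17ms: DENY
  req#7 t=17ms: DENY
  req#8 t=17ms: DENY
  req#9 t=17ms: DENY
  req#10 t=18ms: DENY
  req#11 t=19ms: DENY
  req#12 t=19ms: DENY
  req#13 t=20ms: DENY
  req#14 t=20ms: DENY

Answer: AAADDDDDDDDDDD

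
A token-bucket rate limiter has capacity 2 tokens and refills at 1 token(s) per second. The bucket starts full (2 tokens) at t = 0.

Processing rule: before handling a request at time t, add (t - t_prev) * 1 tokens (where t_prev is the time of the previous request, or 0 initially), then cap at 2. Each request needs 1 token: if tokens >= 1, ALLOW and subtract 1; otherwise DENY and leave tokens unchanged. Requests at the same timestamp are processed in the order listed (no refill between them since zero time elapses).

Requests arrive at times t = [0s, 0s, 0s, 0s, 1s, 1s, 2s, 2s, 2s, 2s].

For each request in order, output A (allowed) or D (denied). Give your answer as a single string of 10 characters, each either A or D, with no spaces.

Answer: AADDADADDD

Derivation:
Simulating step by step:
  req#1 t=0s: ALLOW
  req#2 t=0s: ALLOW
  req#3 t=0s: DENY
  req#4 t=0s: DENY
  req#5 t=1s: ALLOW
  req#6 t=1s: DENY
  req#7 t=2s: ALLOW
  req#8 t=2s: DENY
  req#9 t=2s: DENY
  req#10 t=2s: DENY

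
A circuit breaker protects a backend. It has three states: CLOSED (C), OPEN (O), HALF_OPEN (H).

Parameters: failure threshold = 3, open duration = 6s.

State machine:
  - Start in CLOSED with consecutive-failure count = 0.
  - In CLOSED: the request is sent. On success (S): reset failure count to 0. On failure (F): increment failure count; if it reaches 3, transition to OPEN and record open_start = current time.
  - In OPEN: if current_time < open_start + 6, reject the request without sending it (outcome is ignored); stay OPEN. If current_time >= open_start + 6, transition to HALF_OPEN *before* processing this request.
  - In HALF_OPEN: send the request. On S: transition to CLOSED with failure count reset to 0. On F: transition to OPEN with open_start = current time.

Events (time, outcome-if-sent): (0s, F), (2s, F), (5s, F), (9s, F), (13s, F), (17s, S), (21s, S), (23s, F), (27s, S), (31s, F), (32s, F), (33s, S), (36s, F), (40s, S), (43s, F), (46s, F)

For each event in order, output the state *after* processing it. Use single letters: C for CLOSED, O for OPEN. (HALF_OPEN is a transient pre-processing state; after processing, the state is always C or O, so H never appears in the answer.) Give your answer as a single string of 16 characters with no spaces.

State after each event:
  event#1 t=0s outcome=F: state=CLOSED
  event#2 t=2s outcome=F: state=CLOSED
  event#3 t=5s outcome=F: state=OPEN
  event#4 t=9s outcome=F: state=OPEN
  event#5 t=13s outcome=F: state=OPEN
  event#6 t=17s outcome=S: state=OPEN
  event#7 t=21s outcome=S: state=CLOSED
  event#8 t=23s outcome=F: state=CLOSED
  event#9 t=27s outcome=S: state=CLOSED
  event#10 t=31s outcome=F: state=CLOSED
  event#11 t=32s outcome=F: state=CLOSED
  event#12 t=33s outcome=S: state=CLOSED
  event#13 t=36s outcome=F: state=CLOSED
  event#14 t=40s outcome=S: state=CLOSED
  event#15 t=43s outcome=F: state=CLOSED
  event#16 t=46s outcome=F: state=CLOSED

Answer: CCOOOOCCCCCCCCCC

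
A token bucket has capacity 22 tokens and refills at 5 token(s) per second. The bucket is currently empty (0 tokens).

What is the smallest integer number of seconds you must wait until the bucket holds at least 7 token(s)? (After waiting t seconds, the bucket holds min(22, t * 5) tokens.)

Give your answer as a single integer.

Need t * 5 >= 7, so t >= 7/5.
Smallest integer t = ceil(7/5) = 2.

Answer: 2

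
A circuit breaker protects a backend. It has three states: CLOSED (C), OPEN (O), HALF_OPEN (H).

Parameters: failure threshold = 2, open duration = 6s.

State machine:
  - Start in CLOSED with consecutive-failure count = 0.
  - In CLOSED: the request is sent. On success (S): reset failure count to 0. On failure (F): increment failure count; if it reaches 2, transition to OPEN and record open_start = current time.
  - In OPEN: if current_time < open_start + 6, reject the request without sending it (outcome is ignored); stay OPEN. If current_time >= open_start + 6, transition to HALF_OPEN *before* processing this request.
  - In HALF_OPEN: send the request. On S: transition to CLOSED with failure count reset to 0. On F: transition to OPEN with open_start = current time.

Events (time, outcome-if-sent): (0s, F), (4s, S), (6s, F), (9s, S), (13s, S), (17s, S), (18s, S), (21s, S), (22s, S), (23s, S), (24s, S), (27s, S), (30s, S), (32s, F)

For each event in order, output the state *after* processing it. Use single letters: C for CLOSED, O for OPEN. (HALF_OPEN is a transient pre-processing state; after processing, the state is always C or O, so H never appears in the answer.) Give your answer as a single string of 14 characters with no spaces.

State after each event:
  event#1 t=0s outcome=F: state=CLOSED
  event#2 t=4s outcome=S: state=CLOSED
  event#3 t=6s outcome=F: state=CLOSED
  event#4 t=9s outcome=S: state=CLOSED
  event#5 t=13s outcome=S: state=CLOSED
  event#6 t=17s outcome=S: state=CLOSED
  event#7 t=18s outcome=S: state=CLOSED
  event#8 t=21s outcome=S: state=CLOSED
  event#9 t=22s outcome=S: state=CLOSED
  event#10 t=23s outcome=S: state=CLOSED
  event#11 t=24s outcome=S: state=CLOSED
  event#12 t=27s outcome=S: state=CLOSED
  event#13 t=30s outcome=S: state=CLOSED
  event#14 t=32s outcome=F: state=CLOSED

Answer: CCCCCCCCCCCCCC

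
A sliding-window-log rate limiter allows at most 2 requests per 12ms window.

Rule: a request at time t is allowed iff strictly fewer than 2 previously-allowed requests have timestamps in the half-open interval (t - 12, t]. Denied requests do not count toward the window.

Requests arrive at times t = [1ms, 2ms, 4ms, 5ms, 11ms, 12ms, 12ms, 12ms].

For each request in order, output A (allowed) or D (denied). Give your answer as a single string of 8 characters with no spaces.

Tracking allowed requests in the window:
  req#1 t=1ms: ALLOW
  req#2 t=2ms: ALLOW
  req#3 t=4ms: DENY
  req#4 t=5ms: DENY
  req#5 t=11ms: DENY
  req#6 t=12ms: DENY
  req#7 t=12ms: DENY
  req#8 t=12ms: DENY

Answer: AADDDDDD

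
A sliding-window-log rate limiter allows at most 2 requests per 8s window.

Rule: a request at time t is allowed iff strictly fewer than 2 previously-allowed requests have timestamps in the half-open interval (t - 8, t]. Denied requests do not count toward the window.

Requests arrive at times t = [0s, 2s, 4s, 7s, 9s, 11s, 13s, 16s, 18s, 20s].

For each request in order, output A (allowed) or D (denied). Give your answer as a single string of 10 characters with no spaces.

Tracking allowed requests in the window:
  req#1 t=0s: ALLOW
  req#2 t=2s: ALLOW
  req#3 t=4s: DENY
  req#4 t=7s: DENY
  req#5 t=9s: ALLOW
  req#6 t=11s: ALLOW
  req#7 t=13s: DENY
  req#8 t=16s: DENY
  req#9 t=18s: ALLOW
  req#10 t=20s: ALLOW

Answer: AADDAADDAA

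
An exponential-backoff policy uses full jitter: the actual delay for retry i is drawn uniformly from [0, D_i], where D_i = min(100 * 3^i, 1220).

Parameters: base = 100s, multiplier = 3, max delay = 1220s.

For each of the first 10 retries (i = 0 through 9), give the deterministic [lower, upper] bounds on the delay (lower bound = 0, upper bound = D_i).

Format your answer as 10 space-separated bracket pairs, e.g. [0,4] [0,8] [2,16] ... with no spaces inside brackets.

Answer: [0,100] [0,300] [0,900] [0,1220] [0,1220] [0,1220] [0,1220] [0,1220] [0,1220] [0,1220]

Derivation:
Computing bounds per retry:
  i=0: D_i=min(100*3^0,1220)=100, bounds=[0,100]
  i=1: D_i=min(100*3^1,1220)=300, bounds=[0,300]
  i=2: D_i=min(100*3^2,1220)=900, bounds=[0,900]
  i=3: D_i=min(100*3^3,1220)=1220, bounds=[0,1220]
  i=4: D_i=min(100*3^4,1220)=1220, bounds=[0,1220]
  i=5: D_i=min(100*3^5,1220)=1220, bounds=[0,1220]
  i=6: D_i=min(100*3^6,1220)=1220, bounds=[0,1220]
  i=7: D_i=min(100*3^7,1220)=1220, bounds=[0,1220]
  i=8: D_i=min(100*3^8,1220)=1220, bounds=[0,1220]
  i=9: D_i=min(100*3^9,1220)=1220, bounds=[0,1220]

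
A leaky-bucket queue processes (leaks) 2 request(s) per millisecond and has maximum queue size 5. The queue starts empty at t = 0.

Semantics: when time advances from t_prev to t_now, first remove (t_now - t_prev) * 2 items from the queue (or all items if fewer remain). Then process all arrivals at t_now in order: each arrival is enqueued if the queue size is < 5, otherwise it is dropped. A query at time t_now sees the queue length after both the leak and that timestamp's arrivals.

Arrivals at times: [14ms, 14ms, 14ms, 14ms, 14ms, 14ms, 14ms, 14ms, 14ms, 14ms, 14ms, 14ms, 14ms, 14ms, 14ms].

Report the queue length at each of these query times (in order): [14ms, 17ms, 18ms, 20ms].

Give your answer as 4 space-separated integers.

Queue lengths at query times:
  query t=14ms: backlog = 5
  query t=17ms: backlog = 0
  query t=18ms: backlog = 0
  query t=20ms: backlog = 0

Answer: 5 0 0 0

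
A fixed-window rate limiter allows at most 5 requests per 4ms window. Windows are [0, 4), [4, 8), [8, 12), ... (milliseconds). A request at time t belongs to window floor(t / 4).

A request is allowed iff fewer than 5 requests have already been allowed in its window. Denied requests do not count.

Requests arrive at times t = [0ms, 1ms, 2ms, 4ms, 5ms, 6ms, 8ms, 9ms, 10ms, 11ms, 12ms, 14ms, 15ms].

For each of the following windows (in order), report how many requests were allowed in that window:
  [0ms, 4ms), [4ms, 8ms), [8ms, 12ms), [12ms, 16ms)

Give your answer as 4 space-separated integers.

Processing requests:
  req#1 t=0ms (window 0): ALLOW
  req#2 t=1ms (window 0): ALLOW
  req#3 t=2ms (window 0): ALLOW
  req#4 t=4ms (window 1): ALLOW
  req#5 t=5ms (window 1): ALLOW
  req#6 t=6ms (window 1): ALLOW
  req#7 t=8ms (window 2): ALLOW
  req#8 t=9ms (window 2): ALLOW
  req#9 t=10ms (window 2): ALLOW
  req#10 t=11ms (window 2): ALLOW
  req#11 t=12ms (window 3): ALLOW
  req#12 t=14ms (window 3): ALLOW
  req#13 t=15ms (window 3): ALLOW

Allowed counts by window: 3 3 4 3

Answer: 3 3 4 3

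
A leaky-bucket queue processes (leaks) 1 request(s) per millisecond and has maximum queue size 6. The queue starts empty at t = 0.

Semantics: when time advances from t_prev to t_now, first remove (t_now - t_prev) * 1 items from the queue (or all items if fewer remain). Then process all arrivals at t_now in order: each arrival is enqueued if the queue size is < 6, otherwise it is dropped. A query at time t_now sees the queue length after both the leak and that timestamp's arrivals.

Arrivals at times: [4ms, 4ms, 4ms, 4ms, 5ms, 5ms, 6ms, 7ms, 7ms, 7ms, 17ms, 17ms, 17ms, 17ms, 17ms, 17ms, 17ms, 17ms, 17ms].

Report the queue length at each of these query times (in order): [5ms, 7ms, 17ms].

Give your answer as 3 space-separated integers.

Answer: 5 6 6

Derivation:
Queue lengths at query times:
  query t=5ms: backlog = 5
  query t=7ms: backlog = 6
  query t=17ms: backlog = 6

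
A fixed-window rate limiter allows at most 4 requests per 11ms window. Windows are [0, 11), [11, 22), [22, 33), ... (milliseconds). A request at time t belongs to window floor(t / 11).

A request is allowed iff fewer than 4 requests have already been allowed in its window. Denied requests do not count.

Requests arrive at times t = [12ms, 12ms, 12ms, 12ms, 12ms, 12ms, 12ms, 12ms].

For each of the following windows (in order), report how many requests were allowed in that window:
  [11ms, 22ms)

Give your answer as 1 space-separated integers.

Answer: 4

Derivation:
Processing requests:
  req#1 t=12ms (window 1): ALLOW
  req#2 t=12ms (window 1): ALLOW
  req#3 t=12ms (window 1): ALLOW
  req#4 t=12ms (window 1): ALLOW
  req#5 t=12ms (window 1): DENY
  req#6 t=12ms (window 1): DENY
  req#7 t=12ms (window 1): DENY
  req#8 t=12ms (window 1): DENY

Allowed counts by window: 4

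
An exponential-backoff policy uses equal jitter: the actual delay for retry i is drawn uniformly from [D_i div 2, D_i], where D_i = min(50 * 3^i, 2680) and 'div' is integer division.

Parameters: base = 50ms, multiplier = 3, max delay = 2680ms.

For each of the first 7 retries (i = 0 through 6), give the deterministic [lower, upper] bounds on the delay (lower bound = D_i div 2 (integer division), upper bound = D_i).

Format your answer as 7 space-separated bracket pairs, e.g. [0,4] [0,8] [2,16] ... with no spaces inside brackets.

Answer: [25,50] [75,150] [225,450] [675,1350] [1340,2680] [1340,2680] [1340,2680]

Derivation:
Computing bounds per retry:
  i=0: D_i=min(50*3^0,2680)=50, bounds=[25,50]
  i=1: D_i=min(50*3^1,2680)=150, bounds=[75,150]
  i=2: D_i=min(50*3^2,2680)=450, bounds=[225,450]
  i=3: D_i=min(50*3^3,2680)=1350, bounds=[675,1350]
  i=4: D_i=min(50*3^4,2680)=2680, bounds=[1340,2680]
  i=5: D_i=min(50*3^5,2680)=2680, bounds=[1340,2680]
  i=6: D_i=min(50*3^6,2680)=2680, bounds=[1340,2680]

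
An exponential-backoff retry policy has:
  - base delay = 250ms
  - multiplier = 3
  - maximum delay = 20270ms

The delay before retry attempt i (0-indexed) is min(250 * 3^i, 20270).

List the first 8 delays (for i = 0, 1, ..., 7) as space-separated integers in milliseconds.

Computing each delay:
  i=0: min(250*3^0, 20270) = 250
  i=1: min(250*3^1, 20270) = 750
  i=2: min(250*3^2, 20270) = 2250
  i=3: min(250*3^3, 20270) = 6750
  i=4: min(250*3^4, 20270) = 20250
  i=5: min(250*3^5, 20270) = 20270
  i=6: min(250*3^6, 20270) = 20270
  i=7: min(250*3^7, 20270) = 20270

Answer: 250 750 2250 6750 20250 20270 20270 20270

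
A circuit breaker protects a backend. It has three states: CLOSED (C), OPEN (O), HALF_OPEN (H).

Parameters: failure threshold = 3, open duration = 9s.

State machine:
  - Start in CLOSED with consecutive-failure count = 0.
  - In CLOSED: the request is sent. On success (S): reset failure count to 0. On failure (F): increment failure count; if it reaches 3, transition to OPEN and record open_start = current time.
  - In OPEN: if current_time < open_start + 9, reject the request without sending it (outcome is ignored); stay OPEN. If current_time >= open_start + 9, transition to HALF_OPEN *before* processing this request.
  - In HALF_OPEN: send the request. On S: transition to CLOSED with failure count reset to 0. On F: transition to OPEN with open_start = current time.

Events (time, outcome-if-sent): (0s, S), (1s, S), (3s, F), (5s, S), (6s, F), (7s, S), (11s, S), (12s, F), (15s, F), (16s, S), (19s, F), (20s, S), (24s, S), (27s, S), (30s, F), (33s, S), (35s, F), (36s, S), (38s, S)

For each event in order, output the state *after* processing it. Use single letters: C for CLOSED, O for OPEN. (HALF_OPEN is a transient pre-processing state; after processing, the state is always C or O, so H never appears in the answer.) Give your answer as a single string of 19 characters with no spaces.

State after each event:
  event#1 t=0s outcome=S: state=CLOSED
  event#2 t=1s outcome=S: state=CLOSED
  event#3 t=3s outcome=F: state=CLOSED
  event#4 t=5s outcome=S: state=CLOSED
  event#5 t=6s outcome=F: state=CLOSED
  event#6 t=7s outcome=S: state=CLOSED
  event#7 t=11s outcome=S: state=CLOSED
  event#8 t=12s outcome=F: state=CLOSED
  event#9 t=15s outcome=F: state=CLOSED
  event#10 t=16s outcome=S: state=CLOSED
  event#11 t=19s outcome=F: state=CLOSED
  event#12 t=20s outcome=S: state=CLOSED
  event#13 t=24s outcome=S: state=CLOSED
  event#14 t=27s outcome=S: state=CLOSED
  event#15 t=30s outcome=F: state=CLOSED
  event#16 t=33s outcome=S: state=CLOSED
  event#17 t=35s outcome=F: state=CLOSED
  event#18 t=36s outcome=S: state=CLOSED
  event#19 t=38s outcome=S: state=CLOSED

Answer: CCCCCCCCCCCCCCCCCCC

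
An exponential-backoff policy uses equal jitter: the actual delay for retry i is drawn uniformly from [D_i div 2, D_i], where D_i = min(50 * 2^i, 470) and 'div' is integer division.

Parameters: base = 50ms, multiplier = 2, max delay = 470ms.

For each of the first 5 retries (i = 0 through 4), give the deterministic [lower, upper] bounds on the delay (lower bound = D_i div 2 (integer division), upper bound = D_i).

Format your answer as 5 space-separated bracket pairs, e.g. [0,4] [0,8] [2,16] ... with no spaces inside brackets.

Answer: [25,50] [50,100] [100,200] [200,400] [235,470]

Derivation:
Computing bounds per retry:
  i=0: D_i=min(50*2^0,470)=50, bounds=[25,50]
  i=1: D_i=min(50*2^1,470)=100, bounds=[50,100]
  i=2: D_i=min(50*2^2,470)=200, bounds=[100,200]
  i=3: D_i=min(50*2^3,470)=400, bounds=[200,400]
  i=4: D_i=min(50*2^4,470)=470, bounds=[235,470]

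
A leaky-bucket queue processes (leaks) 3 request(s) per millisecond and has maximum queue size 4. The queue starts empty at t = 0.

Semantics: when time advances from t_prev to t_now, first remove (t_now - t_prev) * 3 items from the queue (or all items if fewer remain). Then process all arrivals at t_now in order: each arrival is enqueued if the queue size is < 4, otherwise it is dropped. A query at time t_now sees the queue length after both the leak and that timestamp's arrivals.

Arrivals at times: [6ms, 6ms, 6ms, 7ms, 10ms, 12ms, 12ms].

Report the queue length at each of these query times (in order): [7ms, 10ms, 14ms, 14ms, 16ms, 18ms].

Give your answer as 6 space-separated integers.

Queue lengths at query times:
  query t=7ms: backlog = 1
  query t=10ms: backlog = 1
  query t=14ms: backlog = 0
  query t=14ms: backlog = 0
  query t=16ms: backlog = 0
  query t=18ms: backlog = 0

Answer: 1 1 0 0 0 0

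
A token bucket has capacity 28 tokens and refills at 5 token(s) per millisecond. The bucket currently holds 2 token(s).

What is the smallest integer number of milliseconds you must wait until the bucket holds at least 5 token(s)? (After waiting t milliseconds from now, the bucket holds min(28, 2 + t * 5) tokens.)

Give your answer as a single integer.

Need 2 + t * 5 >= 5, so t >= 3/5.
Smallest integer t = ceil(3/5) = 1.

Answer: 1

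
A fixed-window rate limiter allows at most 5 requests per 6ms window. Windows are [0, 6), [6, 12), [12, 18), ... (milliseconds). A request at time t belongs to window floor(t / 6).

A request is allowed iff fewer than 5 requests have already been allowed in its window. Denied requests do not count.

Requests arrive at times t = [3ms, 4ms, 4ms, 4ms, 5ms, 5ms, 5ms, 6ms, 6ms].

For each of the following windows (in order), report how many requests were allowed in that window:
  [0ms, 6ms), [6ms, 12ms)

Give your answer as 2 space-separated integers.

Answer: 5 2

Derivation:
Processing requests:
  req#1 t=3ms (window 0): ALLOW
  req#2 t=4ms (window 0): ALLOW
  req#3 t=4ms (window 0): ALLOW
  req#4 t=4ms (window 0): ALLOW
  req#5 t=5ms (window 0): ALLOW
  req#6 t=5ms (window 0): DENY
  req#7 t=5ms (window 0): DENY
  req#8 t=6ms (window 1): ALLOW
  req#9 t=6ms (window 1): ALLOW

Allowed counts by window: 5 2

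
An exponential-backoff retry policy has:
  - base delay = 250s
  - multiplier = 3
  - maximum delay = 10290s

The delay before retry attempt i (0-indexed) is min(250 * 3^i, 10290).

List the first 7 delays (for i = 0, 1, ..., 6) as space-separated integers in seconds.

Answer: 250 750 2250 6750 10290 10290 10290

Derivation:
Computing each delay:
  i=0: min(250*3^0, 10290) = 250
  i=1: min(250*3^1, 10290) = 750
  i=2: min(250*3^2, 10290) = 2250
  i=3: min(250*3^3, 10290) = 6750
  i=4: min(250*3^4, 10290) = 10290
  i=5: min(250*3^5, 10290) = 10290
  i=6: min(250*3^6, 10290) = 10290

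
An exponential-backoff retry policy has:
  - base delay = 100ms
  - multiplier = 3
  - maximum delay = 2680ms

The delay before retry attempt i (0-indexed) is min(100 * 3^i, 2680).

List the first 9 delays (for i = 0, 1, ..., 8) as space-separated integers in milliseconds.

Answer: 100 300 900 2680 2680 2680 2680 2680 2680

Derivation:
Computing each delay:
  i=0: min(100*3^0, 2680) = 100
  i=1: min(100*3^1, 2680) = 300
  i=2: min(100*3^2, 2680) = 900
  i=3: min(100*3^3, 2680) = 2680
  i=4: min(100*3^4, 2680) = 2680
  i=5: min(100*3^5, 2680) = 2680
  i=6: min(100*3^6, 2680) = 2680
  i=7: min(100*3^7, 2680) = 2680
  i=8: min(100*3^8, 2680) = 2680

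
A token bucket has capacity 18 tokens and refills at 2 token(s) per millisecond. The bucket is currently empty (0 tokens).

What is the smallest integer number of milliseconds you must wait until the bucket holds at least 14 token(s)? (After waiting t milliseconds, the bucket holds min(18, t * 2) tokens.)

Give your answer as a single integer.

Answer: 7

Derivation:
Need t * 2 >= 14, so t >= 14/2.
Smallest integer t = ceil(14/2) = 7.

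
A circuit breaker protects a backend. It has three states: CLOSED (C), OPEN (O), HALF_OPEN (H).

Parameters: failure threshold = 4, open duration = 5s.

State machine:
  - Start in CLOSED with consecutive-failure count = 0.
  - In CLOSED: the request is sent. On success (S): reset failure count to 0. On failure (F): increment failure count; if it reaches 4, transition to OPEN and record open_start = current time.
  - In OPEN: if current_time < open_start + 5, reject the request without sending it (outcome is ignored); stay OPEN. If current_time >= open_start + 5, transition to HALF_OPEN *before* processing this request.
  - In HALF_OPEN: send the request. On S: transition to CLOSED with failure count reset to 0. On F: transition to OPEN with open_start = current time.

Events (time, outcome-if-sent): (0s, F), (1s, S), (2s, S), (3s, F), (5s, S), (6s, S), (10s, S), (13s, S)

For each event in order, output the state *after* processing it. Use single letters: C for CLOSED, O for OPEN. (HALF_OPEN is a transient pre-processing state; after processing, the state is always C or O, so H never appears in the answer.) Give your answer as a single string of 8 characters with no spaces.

State after each event:
  event#1 t=0s outcome=F: state=CLOSED
  event#2 t=1s outcome=S: state=CLOSED
  event#3 t=2s outcome=S: state=CLOSED
  event#4 t=3s outcome=F: state=CLOSED
  event#5 t=5s outcome=S: state=CLOSED
  event#6 t=6s outcome=S: state=CLOSED
  event#7 t=10s outcome=S: state=CLOSED
  event#8 t=13s outcome=S: state=CLOSED

Answer: CCCCCCCC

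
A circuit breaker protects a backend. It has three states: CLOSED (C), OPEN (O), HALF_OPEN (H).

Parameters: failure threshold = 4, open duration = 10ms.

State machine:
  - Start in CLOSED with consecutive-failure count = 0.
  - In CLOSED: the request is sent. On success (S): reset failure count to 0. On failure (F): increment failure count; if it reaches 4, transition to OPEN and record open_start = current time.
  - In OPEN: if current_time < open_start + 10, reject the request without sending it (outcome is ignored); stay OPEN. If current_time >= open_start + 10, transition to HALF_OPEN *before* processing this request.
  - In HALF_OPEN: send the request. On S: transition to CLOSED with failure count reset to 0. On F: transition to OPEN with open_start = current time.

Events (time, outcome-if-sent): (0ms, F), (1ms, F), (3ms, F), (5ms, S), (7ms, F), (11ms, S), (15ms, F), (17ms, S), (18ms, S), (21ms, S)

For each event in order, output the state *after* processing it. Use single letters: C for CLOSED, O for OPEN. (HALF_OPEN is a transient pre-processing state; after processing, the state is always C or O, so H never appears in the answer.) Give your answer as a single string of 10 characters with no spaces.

Answer: CCCCCCCCCC

Derivation:
State after each event:
  event#1 t=0ms outcome=F: state=CLOSED
  event#2 t=1ms outcome=F: state=CLOSED
  event#3 t=3ms outcome=F: state=CLOSED
  event#4 t=5ms outcome=S: state=CLOSED
  event#5 t=7ms outcome=F: state=CLOSED
  event#6 t=11ms outcome=S: state=CLOSED
  event#7 t=15ms outcome=F: state=CLOSED
  event#8 t=17ms outcome=S: state=CLOSED
  event#9 t=18ms outcome=S: state=CLOSED
  event#10 t=21ms outcome=S: state=CLOSED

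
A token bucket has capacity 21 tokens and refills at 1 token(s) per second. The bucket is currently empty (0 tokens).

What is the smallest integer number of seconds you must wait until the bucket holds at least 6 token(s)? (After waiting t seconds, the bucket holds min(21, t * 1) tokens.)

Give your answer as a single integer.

Need t * 1 >= 6, so t >= 6/1.
Smallest integer t = ceil(6/1) = 6.

Answer: 6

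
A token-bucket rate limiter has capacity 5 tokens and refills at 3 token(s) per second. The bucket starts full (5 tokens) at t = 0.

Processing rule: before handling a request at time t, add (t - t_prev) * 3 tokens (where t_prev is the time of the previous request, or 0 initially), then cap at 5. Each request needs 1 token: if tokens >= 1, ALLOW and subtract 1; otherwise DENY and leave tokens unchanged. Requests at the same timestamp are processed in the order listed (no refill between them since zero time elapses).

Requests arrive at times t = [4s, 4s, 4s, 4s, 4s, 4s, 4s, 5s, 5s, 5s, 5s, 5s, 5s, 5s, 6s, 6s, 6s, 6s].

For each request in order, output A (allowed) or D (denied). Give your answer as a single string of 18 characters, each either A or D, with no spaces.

Simulating step by step:
  req#1 t=4s: ALLOW
  req#2 t=4s: ALLOW
  req#3 t=4s: ALLOW
  req#4 t=4s: ALLOW
  req#5 t=4s: ALLOW
  req#6 t=4s: DENY
  req#7 t=4s: DENY
  req#8 t=5s: ALLOW
  req#9 t=5s: ALLOW
  req#10 t=5s: ALLOW
  req#11 t=5s: DENY
  req#12 t=5s: DENY
  req#13 t=5s: DENY
  req#14 t=5s: DENY
  req#15 t=6s: ALLOW
  req#16 t=6s: ALLOW
  req#17 t=6s: ALLOW
  req#18 t=6s: DENY

Answer: AAAAADDAAADDDDAAAD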